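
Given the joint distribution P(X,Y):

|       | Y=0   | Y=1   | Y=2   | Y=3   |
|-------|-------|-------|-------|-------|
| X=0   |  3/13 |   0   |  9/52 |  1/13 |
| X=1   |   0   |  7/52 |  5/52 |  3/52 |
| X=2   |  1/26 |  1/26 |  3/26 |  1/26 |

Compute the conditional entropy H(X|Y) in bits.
1.1486 bits

H(X|Y) = H(X,Y) - H(Y)

H(X,Y) = -Σ_{x,y} P(x,y) log₂ P(x,y). Per-cell terms -P(x,y)·log₂P(x,y):
  X=0: 0.48819, 0.00000, 0.43797, 0.28465
  X=1: 0.00000, 0.38945, 0.32486, 0.23743
  X=2: 0.18079, 0.18079, 0.35948, 0.18079
  (cells with P = 0 contribute 0)
Sum of the 12 terms: H(X,Y) = 3.0644 bits

Marginal of Y (column sums):
  P(Y=0) = 3/13 + 0 + 1/26 = 7/26
  P(Y=1) = 0 + 7/52 + 1/26 = 9/52
  P(Y=2) = 9/52 + 5/52 + 3/26 = 5/13
  P(Y=3) = 1/13 + 3/52 + 1/26 = 9/52
H(Y) = -[(7/26)·log₂(7/26) + (9/52)·log₂(9/52) + (5/13)·log₂(5/13) + (9/52)·log₂(9/52)]
  = 0.50968 + 0.43797 + 0.53020 + 0.43797 = 1.9158 bits

H(X|Y) = H(X,Y) - H(Y) = 3.0644 - 1.9158 = 1.1486 bits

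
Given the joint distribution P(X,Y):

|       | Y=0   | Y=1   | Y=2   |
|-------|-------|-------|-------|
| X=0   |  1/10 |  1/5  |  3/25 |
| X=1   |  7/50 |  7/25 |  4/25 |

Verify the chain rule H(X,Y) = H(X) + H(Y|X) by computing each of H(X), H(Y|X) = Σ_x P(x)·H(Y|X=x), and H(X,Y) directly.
H(X) = 0.9815 bits, H(Y|X) = 1.5165 bits, H(X,Y) = 2.4980 bits

Marginal of X (row sums):
  P(X=0) = 1/10 + 1/5 + 3/25 = 21/50
  P(X=1) = 7/50 + 7/25 + 4/25 = 29/50
H(X) = -[(21/50)·log₂(21/50) + (29/50)·log₂(29/50)]
  = 0.52565 + 0.45581 = 0.9815 bits

H(Y|X) = Σ_x P(x)·H(Y|X=x):
  X=0: P(X=0) = 21/50, P(Y|X=0) = (5/21, 10/21, 2/7) → H(Y|X=0) = 1.51905
  X=1: P(X=1) = 29/50, P(Y|X=1) = (7/29, 14/29, 8/29) → H(Y|X=1) = 1.51472
H(Y|X) = (21/50)·1.51905 + (29/50)·1.51472 = 1.5165 bits

H(X,Y) = -Σ_{x,y} P(x,y) log₂ P(x,y). Per-cell terms -P(x,y)·log₂P(x,y):
  X=0: 0.33219, 0.46439, 0.36707
  X=1: 0.39711, 0.51422, 0.42302
Sum of the 6 terms: H(X,Y) = 2.4980 bits

Chain rule check:
  H(X) + H(Y|X) = 0.9815 + 1.5165 = 2.4980 bits
  H(X,Y) = 2.4980 bits
✓ Chain rule verified.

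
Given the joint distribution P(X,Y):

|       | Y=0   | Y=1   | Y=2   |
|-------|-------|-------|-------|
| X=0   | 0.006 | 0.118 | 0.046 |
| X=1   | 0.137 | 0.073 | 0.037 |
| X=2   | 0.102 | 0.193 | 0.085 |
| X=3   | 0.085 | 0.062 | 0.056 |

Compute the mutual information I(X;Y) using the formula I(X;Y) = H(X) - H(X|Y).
0.1241 bits

I(X;Y) = H(X) - H(X|Y)

Marginal of X (row sums):
  P(X=0) = 0.006 + 0.118 + 0.046 = 0.170
  P(X=1) = 0.137 + 0.073 + 0.037 = 0.247
  P(X=2) = 0.102 + 0.193 + 0.085 = 0.380
  P(X=3) = 0.085 + 0.062 + 0.056 = 0.203
H(X) = -[0.170·log₂(0.170) + 0.247·log₂(0.247) + 0.380·log₂(0.380) + 0.203·log₂(0.203)]
  = 0.43459 + 0.49830 + 0.53045 + 0.46699 = 1.93033 bits

Marginal of Y (column sums):
  P(Y=0) = 0.006 + 0.137 + 0.102 + 0.085 = 0.330
  P(Y=1) = 0.118 + 0.073 + 0.193 + 0.062 = 0.446
  P(Y=2) = 0.046 + 0.037 + 0.085 + 0.056 = 0.224
H(X|Y) = Σ_y P(y)·H(X|Y=y):
  Y=0: P(Y=0) = 0.330, P(X|Y=0) = (1/55, 137/330, 17/55, 17/66) → H(X|Y=0) = 1.65927
  Y=1: P(Y=1) = 0.446, P(X|Y=1) = (59/223, 73/446, 193/446, 31/223) → H(X|Y=1) = 1.85356
  Y=2: P(Y=2) = 0.224, P(X|Y=2) = (23/112, 37/224, 85/224, 1/4) → H(X|Y=2) = 1.92859
H(X|Y) = 0.330·1.65927 + 0.446·1.85356 + 0.224·1.92859 = 1.80625 bits

I(X;Y) = H(X) - H(X|Y) = 1.93033 - 1.80625 = 0.1241 bits

Cross-check via I(X;Y) = H(X) + H(Y) - H(X,Y): computing H(Y) from the column sums and H(X,Y) from the 12 cells in the same way gives H(Y) = 1.53085 bits and H(X,Y) = 3.33710 bits, so
I(X;Y) = 1.93033 + 1.53085 - 3.33710 = 0.1241 bits ✓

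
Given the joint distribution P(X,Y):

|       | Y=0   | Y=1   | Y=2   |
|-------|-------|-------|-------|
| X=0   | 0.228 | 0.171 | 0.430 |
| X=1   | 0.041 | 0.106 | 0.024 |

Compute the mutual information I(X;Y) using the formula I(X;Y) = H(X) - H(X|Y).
0.0929 bits

I(X;Y) = H(X) - H(X|Y)

Marginal of X (row sums):
  P(X=0) = 0.228 + 0.171 + 0.430 = 0.829
  P(X=1) = 0.041 + 0.106 + 0.024 = 0.171
H(X) = -[0.829·log₂(0.829) + 0.171·log₂(0.171)]
  = 0.22429 + 0.43570 = 0.6600 bits

Marginal of Y (column sums):
  P(Y=0) = 0.228 + 0.041 = 0.269
  P(Y=1) = 0.171 + 0.106 = 0.277
  P(Y=2) = 0.430 + 0.024 = 0.454
H(X|Y) = Σ_y P(y)·H(X|Y=y):
  Y=0: P(Y=0) = 0.269, P(X|Y=0) = (228/269, 41/269) → H(X|Y=0) = 0.61585
  Y=1: P(Y=1) = 0.277, P(X|Y=1) = (171/277, 106/277) → H(X|Y=1) = 0.95991
  Y=2: P(Y=2) = 0.454, P(X|Y=2) = (215/227, 12/227) → H(X|Y=2) = 0.29844
H(X|Y) = 0.269·0.61585 + 0.277·0.95991 + 0.454·0.29844 = 0.5671 bits

I(X;Y) = H(X) - H(X|Y) = 0.6600 - 0.5671 = 0.0929 bits

Cross-check via I(X;Y) = H(X) + H(Y) - H(X,Y): computing H(Y) from the column sums and H(X,Y) from the 6 cells in the same way gives H(Y) = 1.5398 bits and H(X,Y) = 2.1069 bits, so
I(X;Y) = 0.6600 + 1.5398 - 2.1069 = 0.0929 bits ✓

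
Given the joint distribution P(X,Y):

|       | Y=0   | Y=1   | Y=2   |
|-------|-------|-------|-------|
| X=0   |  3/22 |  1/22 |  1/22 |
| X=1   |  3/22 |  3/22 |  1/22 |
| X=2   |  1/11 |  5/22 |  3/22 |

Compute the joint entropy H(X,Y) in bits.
2.9763 bits

H(X,Y) = -Σ_{x,y} P(x,y) log₂ P(x,y). Per-cell terms -P(x,y)·log₂P(x,y):
  X=0: 0.39197, 0.20270, 0.20270
  X=1: 0.39197, 0.39197, 0.20270
  X=2: 0.31449, 0.48580, 0.39197
Sum of the 9 terms: H(X,Y) = 2.9763 bits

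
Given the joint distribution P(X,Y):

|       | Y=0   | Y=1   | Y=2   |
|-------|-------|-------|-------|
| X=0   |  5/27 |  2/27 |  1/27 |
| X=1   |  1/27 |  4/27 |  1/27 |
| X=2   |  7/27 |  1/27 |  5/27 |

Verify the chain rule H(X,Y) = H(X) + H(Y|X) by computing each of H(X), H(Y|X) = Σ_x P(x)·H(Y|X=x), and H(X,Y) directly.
H(X) = 1.5099 bits, H(Y|X) = 1.2868 bits, H(X,Y) = 2.7967 bits

Marginal of X (row sums):
  P(X=0) = 5/27 + 2/27 + 1/27 = 8/27
  P(X=1) = 1/27 + 4/27 + 1/27 = 2/9
  P(X=2) = 7/27 + 1/27 + 5/27 = 13/27
H(X) = -[(8/27)·log₂(8/27) + (2/9)·log₂(2/9) + (13/27)·log₂(13/27)]
  = 0.51997 + 0.48221 + 0.50770 = 1.5099 bits

H(Y|X) = Σ_x P(x)·H(Y|X=x):
  X=0: P(X=0) = 8/27, P(Y|X=0) = (5/8, 1/4, 1/8) → H(Y|X=0) = 1.29879
  X=1: P(X=1) = 2/9, P(Y|X=1) = (1/6, 2/3, 1/6) → H(Y|X=1) = 1.25163
  X=2: P(X=2) = 13/27, P(Y|X=2) = (7/13, 1/13, 5/13) → H(Y|X=2) = 1.29574
H(Y|X) = (8/27)·1.29879 + (2/9)·1.25163 + (13/27)·1.29574 = 1.2868 bits

H(X,Y) = -Σ_{x,y} P(x,y) log₂ P(x,y). Per-cell terms -P(x,y)·log₂P(x,y):
  X=0: 0.45055, 0.27814, 0.17611
  X=1: 0.17611, 0.40813, 0.17611
  X=2: 0.50492, 0.17611, 0.45055
Sum of the 9 terms: H(X,Y) = 2.7967 bits

Chain rule check:
  H(X) + H(Y|X) = 1.5099 + 1.2868 = 2.7967 bits
  H(X,Y) = 2.7967 bits
✓ Chain rule verified.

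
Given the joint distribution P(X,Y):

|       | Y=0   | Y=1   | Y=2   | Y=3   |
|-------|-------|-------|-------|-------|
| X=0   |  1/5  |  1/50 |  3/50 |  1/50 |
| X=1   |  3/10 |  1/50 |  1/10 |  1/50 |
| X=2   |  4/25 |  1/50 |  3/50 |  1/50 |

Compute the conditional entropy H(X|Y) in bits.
1.5417 bits

H(X|Y) = H(X,Y) - H(Y)

H(X,Y) = -Σ_{x,y} P(x,y) log₂ P(x,y). Per-cell terms -P(x,y)·log₂P(x,y):
  X=0: 0.46439, 0.11288, 0.24353, 0.11288
  X=1: 0.52109, 0.11288, 0.33219, 0.11288
  X=2: 0.42302, 0.11288, 0.24353, 0.11288
Sum of the 12 terms: H(X,Y) = 2.9050 bits

Marginal of Y (column sums):
  P(Y=0) = 1/5 + 3/10 + 4/25 = 33/50
  P(Y=1) = 1/50 + 1/50 + 1/50 = 3/50
  P(Y=2) = 3/50 + 1/10 + 3/50 = 11/50
  P(Y=3) = 1/50 + 1/50 + 1/50 = 3/50
H(Y) = -[(33/50)·log₂(33/50) + (3/50)·log₂(3/50) + (11/50)·log₂(11/50) + (3/50)·log₂(3/50)]
  = 0.39564 + 0.24353 + 0.48057 + 0.24353 = 1.3633 bits

H(X|Y) = H(X,Y) - H(Y) = 2.9050 - 1.3633 = 1.5417 bits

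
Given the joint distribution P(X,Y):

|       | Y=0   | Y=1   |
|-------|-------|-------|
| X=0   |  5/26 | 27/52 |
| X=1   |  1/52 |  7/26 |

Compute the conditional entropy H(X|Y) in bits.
0.8233 bits

H(X|Y) = H(X,Y) - H(Y)

H(X,Y) = -Σ_{x,y} P(x,y) log₂ P(x,y). Per-cell terms -P(x,y)·log₂P(x,y):
  X=0: 0.45741, 0.49096
  X=1: 0.10962, 0.50968
Sum of the 4 terms: H(X,Y) = 1.5677 bits

Marginal of Y (column sums):
  P(Y=0) = 5/26 + 1/52 = 11/52
  P(Y=1) = 27/52 + 7/26 = 41/52
H(Y) = -[(11/52)·log₂(11/52) + (41/52)·log₂(41/52)]
  = 0.47406 + 0.27035 = 0.7444 bits

H(X|Y) = H(X,Y) - H(Y) = 1.5677 - 0.7444 = 0.8233 bits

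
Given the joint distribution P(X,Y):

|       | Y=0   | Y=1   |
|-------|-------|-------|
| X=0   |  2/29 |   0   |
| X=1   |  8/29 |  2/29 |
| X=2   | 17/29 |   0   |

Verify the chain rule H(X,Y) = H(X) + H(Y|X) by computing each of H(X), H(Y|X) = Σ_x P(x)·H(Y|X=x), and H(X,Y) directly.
H(X) = 1.2474 bits, H(Y|X) = 0.2489 bits, H(X,Y) = 1.4964 bits

Marginal of X (row sums):
  P(X=0) = 2/29 + 0 = 2/29
  P(X=1) = 8/29 + 2/29 = 10/29
  P(X=2) = 17/29 + 0 = 17/29
H(X) = -[(2/29)·log₂(2/29) + (10/29)·log₂(10/29) + (17/29)·log₂(17/29)]
  = 0.26607 + 0.52967 + 0.45168 = 1.2474 bits

H(Y|X) = Σ_x P(x)·H(Y|X=x):
  X=0: P(X=0) = 2/29, P(Y|X=0) = (1, 0) → H(Y|X=0) = 0.00000
  X=1: P(X=1) = 10/29, P(Y|X=1) = (4/5, 1/5) → H(Y|X=1) = 0.72193
  X=2: P(X=2) = 17/29, P(Y|X=2) = (1, 0) → H(Y|X=2) = 0.00000
H(Y|X) = (2/29)·0.00000 + (10/29)·0.72193 + (17/29)·0.00000 = 0.2489 bits

H(X,Y) = -Σ_{x,y} P(x,y) log₂ P(x,y). Per-cell terms -P(x,y)·log₂P(x,y):
  X=0: 0.26607, 0.00000
  X=1: 0.51255, 0.26607
  X=2: 0.45168, 0.00000
  (cells with P = 0 contribute 0)
Sum of the 6 terms: H(X,Y) = 1.4964 bits

Chain rule check:
  H(X) + H(Y|X) = 1.2474 + 0.2489 = 1.4963 bits
  H(X,Y) = 1.4964 bits
✓ Chain rule verified (Δ = 0.0001 is 4-dp rounding noise: each of the three values was rounded independently).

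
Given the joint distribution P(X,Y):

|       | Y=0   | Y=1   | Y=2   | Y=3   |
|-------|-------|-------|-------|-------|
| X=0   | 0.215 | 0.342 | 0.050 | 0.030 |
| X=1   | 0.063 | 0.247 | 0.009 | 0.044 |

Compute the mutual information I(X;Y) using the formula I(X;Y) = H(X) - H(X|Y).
0.0442 bits

I(X;Y) = H(X) - H(X|Y)

Marginal of X (row sums):
  P(X=0) = 0.215 + 0.342 + 0.050 + 0.030 = 0.637
  P(X=1) = 0.063 + 0.247 + 0.009 + 0.044 = 0.363
H(X) = -[0.637·log₂(0.637) + 0.363·log₂(0.363)]
  = 0.414454 + 0.530691 = 0.945145 bits

Marginal of Y (column sums):
  P(Y=0) = 0.215 + 0.063 = 0.278
  P(Y=1) = 0.342 + 0.247 = 0.589
  P(Y=2) = 0.050 + 0.009 = 0.059
  P(Y=3) = 0.030 + 0.044 = 0.074
H(X|Y) = Σ_y P(y)·H(X|Y=y):
  Y=0: P(Y=0) = 0.278, P(X|Y=0) = (215/278, 63/278) → H(X|Y=0) = 0.772070
  Y=1: P(Y=1) = 0.589, P(X|Y=1) = (18/31, 13/31) → H(X|Y=1) = 0.981152
  Y=2: P(Y=2) = 0.059, P(X|Y=2) = (50/59, 9/59) → H(X|Y=2) = 0.616166
  Y=3: P(Y=3) = 0.074, P(X|Y=3) = (15/37, 22/37) → H(X|Y=3) = 0.974025
H(X|Y) = 0.278·0.772070 + 0.589·0.981152 + 0.059·0.616166 + 0.074·0.974025 = 0.900966 bits

I(X;Y) = H(X) - H(X|Y) = 0.945145 - 0.900966 = 0.0442 bits

Cross-check via I(X;Y) = H(X) + H(Y) - H(X,Y): computing H(Y) from the column sums and H(X,Y) from the 8 cells in the same way gives H(Y) = 1.482092 bits and H(X,Y) = 2.383058 bits, so
I(X;Y) = 0.945145 + 1.482092 - 2.383058 = 0.0442 bits ✓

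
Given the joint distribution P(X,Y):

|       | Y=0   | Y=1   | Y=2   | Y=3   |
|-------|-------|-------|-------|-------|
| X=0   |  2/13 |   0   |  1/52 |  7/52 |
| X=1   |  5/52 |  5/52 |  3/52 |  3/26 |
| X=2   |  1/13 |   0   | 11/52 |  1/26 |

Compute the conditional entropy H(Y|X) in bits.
1.5194 bits

H(Y|X) = H(X,Y) - H(X)

H(X,Y) = -Σ_{x,y} P(x,y) log₂ P(x,y). Per-cell terms -P(x,y)·log₂P(x,y):
  X=0: 0.41545, 0.00000, 0.10962, 0.38945
  X=1: 0.32486, 0.32486, 0.23743, 0.35948
  X=2: 0.28465, 0.00000, 0.47406, 0.18079
  (cells with P = 0 contribute 0)
Sum of the 12 terms: H(X,Y) = 3.10065 bits

Marginal of X (row sums):
  P(X=0) = 2/13 + 0 + 1/52 + 7/52 = 4/13
  P(X=1) = 5/52 + 5/52 + 3/52 + 3/26 = 19/52
  P(X=2) = 1/13 + 0 + 11/52 + 1/26 = 17/52
H(X) = -[(4/13)·log₂(4/13) + (19/52)·log₂(19/52) + (17/52)·log₂(17/52)]
  = 0.52321 + 0.53073 + 0.52732 = 1.58126 bits

H(Y|X) = H(X,Y) - H(X) = 3.10065 - 1.58126 = 1.5194 bits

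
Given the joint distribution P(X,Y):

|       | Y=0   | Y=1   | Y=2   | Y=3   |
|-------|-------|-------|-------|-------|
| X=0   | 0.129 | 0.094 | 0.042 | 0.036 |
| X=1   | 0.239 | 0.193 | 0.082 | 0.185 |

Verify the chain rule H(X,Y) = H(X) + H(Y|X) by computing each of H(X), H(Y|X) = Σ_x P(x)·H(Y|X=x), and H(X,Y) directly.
H(X) = 0.8825 bits, H(Y|X) = 1.8818 bits, H(X,Y) = 2.7643 bits

Marginal of X (row sums):
  P(X=0) = 0.129 + 0.094 + 0.042 + 0.036 = 0.301
  P(X=1) = 0.239 + 0.193 + 0.082 + 0.185 = 0.699
H(X) = -[0.301·log₂(0.301) + 0.699·log₂(0.699)]
  = 0.52138 + 0.36113 = 0.8825 bits

H(Y|X) = Σ_x P(x)·H(Y|X=x):
  X=0: P(X=0) = 0.301, P(Y|X=0) = (3/7, 94/301, 6/43, 36/301) → H(Y|X=0) = 1.81111
  X=1: P(X=1) = 0.699, P(Y|X=1) = (239/699, 193/699, 82/699, 185/699) → H(Y|X=1) = 1.91227
H(Y|X) = 0.301·1.81111 + 0.699·1.91227 = 1.8818 bits

H(X,Y) = -Σ_{x,y} P(x,y) log₂ P(x,y). Per-cell terms -P(x,y)·log₂P(x,y):
  X=0: 0.38114, 0.32065, 0.19209, 0.17265
  X=1: 0.49352, 0.45805, 0.29588, 0.45036
Sum of the 8 terms: H(X,Y) = 2.7643 bits

Chain rule check:
  H(X) + H(Y|X) = 0.8825 + 1.8818 = 2.7643 bits
  H(X,Y) = 2.7643 bits
✓ Chain rule verified.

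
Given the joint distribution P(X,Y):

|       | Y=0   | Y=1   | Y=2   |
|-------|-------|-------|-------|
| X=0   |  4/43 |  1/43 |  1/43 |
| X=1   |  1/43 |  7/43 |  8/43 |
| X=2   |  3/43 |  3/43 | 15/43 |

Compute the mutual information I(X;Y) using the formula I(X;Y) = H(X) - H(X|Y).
0.2152 bits

I(X;Y) = H(X) - H(X|Y)

Marginal of X (row sums):
  P(X=0) = 4/43 + 1/43 + 1/43 = 6/43
  P(X=1) = 1/43 + 7/43 + 8/43 = 16/43
  P(X=2) = 3/43 + 3/43 + 15/43 = 21/43
H(X) = -[(6/43)·log₂(6/43) + (16/43)·log₂(16/43) + (21/43)·log₂(21/43)]
  = 0.39646 + 0.53070 + 0.50495 = 1.4321 bits

Marginal of Y (column sums):
  P(Y=0) = 4/43 + 1/43 + 3/43 = 8/43
  P(Y=1) = 1/43 + 7/43 + 3/43 = 11/43
  P(Y=2) = 1/43 + 8/43 + 15/43 = 24/43
H(X|Y) = Σ_y P(y)·H(X|Y=y):
  Y=0: P(Y=0) = 8/43, P(X|Y=0) = (1/2, 1/8, 3/8) → H(X|Y=0) = 1.40564
  Y=1: P(Y=1) = 11/43, P(X|Y=1) = (1/11, 7/11, 3/11) → H(X|Y=1) = 1.24067
  Y=2: P(Y=2) = 24/43, P(X|Y=2) = (1/24, 1/3, 5/8) → H(X|Y=2) = 1.14316
H(X|Y) = (8/43)·1.40564 + (11/43)·1.24067 + (24/43)·1.14316 = 1.2169 bits

I(X;Y) = H(X) - H(X|Y) = 1.4321 - 1.2169 = 0.2152 bits

Cross-check via I(X;Y) = H(X) + H(Y) - H(X,Y): computing H(Y) from the column sums and H(X,Y) from the 9 cells in the same way gives H(Y) = 1.4241 bits and H(X,Y) = 2.6410 bits, so
I(X;Y) = 1.4321 + 1.4241 - 2.6410 = 0.2152 bits ✓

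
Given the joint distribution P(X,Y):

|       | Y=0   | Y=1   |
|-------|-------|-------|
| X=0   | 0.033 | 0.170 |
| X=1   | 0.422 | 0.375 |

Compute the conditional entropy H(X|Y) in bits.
0.6587 bits

H(X|Y) = H(X,Y) - H(Y)

H(X,Y) = -Σ_{x,y} P(x,y) log₂ P(x,y). Per-cell terms -P(x,y)·log₂P(x,y):
  X=0: 0.162406, 0.434587
  X=1: 0.525257, 0.530639
Sum of the 4 terms: H(X,Y) = 1.65289 bits

Marginal of Y (column sums):
  P(Y=0) = 0.033 + 0.422 = 0.455
  P(Y=1) = 0.170 + 0.375 = 0.545
H(Y) = -[0.455·log₂(0.455) + 0.545·log₂(0.545)]
  = 0.516908 + 0.477241 = 0.99415 bits

H(X|Y) = H(X,Y) - H(Y) = 1.65289 - 0.99415 = 0.6587 bits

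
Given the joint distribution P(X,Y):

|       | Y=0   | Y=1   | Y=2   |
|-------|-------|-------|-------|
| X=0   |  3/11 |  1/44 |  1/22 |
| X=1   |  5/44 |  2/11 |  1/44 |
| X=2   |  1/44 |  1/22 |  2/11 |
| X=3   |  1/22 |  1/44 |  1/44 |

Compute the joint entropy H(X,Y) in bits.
2.9906 bits

H(X,Y) = -Σ_{x,y} P(x,y) log₂ P(x,y). Per-cell terms -P(x,y)·log₂P(x,y):
  X=0: 0.51122, 0.12408, 0.20270
  X=1: 0.35653, 0.44717, 0.12408
  X=2: 0.12408, 0.20270, 0.44717
  X=3: 0.20270, 0.12408, 0.12408
Sum of the 12 terms: H(X,Y) = 2.9906 bits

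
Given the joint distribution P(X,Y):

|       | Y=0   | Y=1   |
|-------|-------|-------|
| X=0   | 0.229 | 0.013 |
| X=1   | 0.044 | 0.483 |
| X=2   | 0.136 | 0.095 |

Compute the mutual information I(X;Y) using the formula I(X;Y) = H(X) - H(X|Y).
0.4588 bits

I(X;Y) = H(X) - H(X|Y)

Marginal of X (row sums):
  P(X=0) = 0.229 + 0.013 = 0.242
  P(X=1) = 0.044 + 0.483 = 0.527
  P(X=2) = 0.136 + 0.095 = 0.231
H(X) = -[0.242·log₂(0.242) + 0.527·log₂(0.527) + 0.231·log₂(0.231)]
  = 0.4954 + 0.4870 + 0.4883 = 1.4707 bits

Marginal of Y (column sums):
  P(Y=0) = 0.229 + 0.044 + 0.136 = 0.409
  P(Y=1) = 0.013 + 0.483 + 0.095 = 0.591
H(X|Y) = Σ_y P(y)·H(X|Y=y):
  Y=0: P(Y=0) = 0.409, P(X|Y=0) = (229/409, 44/409, 136/409) → H(X|Y=0) = 1.3427
  Y=1: P(Y=1) = 0.591, P(X|Y=1) = (13/591, 161/197, 95/591) → H(X|Y=1) = 0.7830
H(X|Y) = 0.409·1.3427 + 0.591·0.7830 = 1.0119 bits

I(X;Y) = H(X) - H(X|Y) = 1.4707 - 1.0119 = 0.4588 bits

Cross-check via I(X;Y) = H(X) + H(Y) - H(X,Y): computing H(Y) from the column sums and H(X,Y) from the 6 cells in the same way gives H(Y) = 0.9760 bits and H(X,Y) = 1.9879 bits, so
I(X;Y) = 1.4707 + 0.9760 - 1.9879 = 0.4588 bits ✓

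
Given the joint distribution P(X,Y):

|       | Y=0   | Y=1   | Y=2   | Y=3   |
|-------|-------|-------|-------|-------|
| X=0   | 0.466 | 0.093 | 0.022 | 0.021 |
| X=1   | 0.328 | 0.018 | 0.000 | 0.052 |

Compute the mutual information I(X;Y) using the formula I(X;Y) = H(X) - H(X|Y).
0.0590 bits

I(X;Y) = H(X) - H(X|Y)

Marginal of X (row sums):
  P(X=0) = 0.466 + 0.093 + 0.022 + 0.021 = 0.602
  P(X=1) = 0.328 + 0.018 + 0.000 + 0.052 = 0.398
H(X) = -[0.602·log₂(0.602) + 0.398·log₂(0.398)]
  = 0.4408 + 0.5290 = 0.9698 bits

Marginal of Y (column sums):
  P(Y=0) = 0.466 + 0.328 = 0.794
  P(Y=1) = 0.093 + 0.018 = 0.111
  P(Y=2) = 0.022 + 0.000 = 0.022
  P(Y=3) = 0.021 + 0.052 = 0.073
H(X|Y) = Σ_y P(y)·H(X|Y=y):
  Y=0: P(Y=0) = 0.794, P(X|Y=0) = (233/397, 164/397) → H(X|Y=0) = 0.9781
  Y=1: P(Y=1) = 0.111, P(X|Y=1) = (31/37, 6/37) → H(X|Y=1) = 0.6395
  Y=2: P(Y=2) = 0.022, P(X|Y=2) = (1, 0) → H(X|Y=2) = 0.0000
  Y=3: P(Y=3) = 0.073, P(X|Y=3) = (21/73, 52/73) → H(X|Y=3) = 0.8657
H(X|Y) = 0.794·0.9781 + 0.111·0.6395 + 0.022·0.0000 + 0.073·0.8657 = 0.9108 bits

I(X;Y) = H(X) - H(X|Y) = 0.9698 - 0.9108 = 0.0590 bits

Cross-check via I(X;Y) = H(X) + H(Y) - H(X,Y): computing H(Y) from the column sums and H(X,Y) from the 8 cells in the same way gives H(Y) = 1.0130 bits and H(X,Y) = 1.9238 bits, so
I(X;Y) = 0.9698 + 1.0130 - 1.9238 = 0.0590 bits ✓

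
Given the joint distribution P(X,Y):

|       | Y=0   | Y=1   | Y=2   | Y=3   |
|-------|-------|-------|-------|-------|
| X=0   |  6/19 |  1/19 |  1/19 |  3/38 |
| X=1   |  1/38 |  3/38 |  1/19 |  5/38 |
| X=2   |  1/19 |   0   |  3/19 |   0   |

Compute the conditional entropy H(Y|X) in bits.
1.4504 bits

H(Y|X) = H(X,Y) - H(X)

H(X,Y) = -Σ_{x,y} P(x,y) log₂ P(x,y). Per-cell terms -P(x,y)·log₂P(x,y):
  X=0: 0.52515, 0.22358, 0.22358, 0.28918
  X=1: 0.13810, 0.28918, 0.22358, 0.38500
  X=2: 0.22358, 0.00000, 0.42047, 0.00000
  (cells with P = 0 contribute 0)
Sum of the 12 terms: H(X,Y) = 2.9414 bits

Marginal of X (row sums):
  P(X=0) = 6/19 + 1/19 + 1/19 + 3/38 = 1/2
  P(X=1) = 1/38 + 3/38 + 1/19 + 5/38 = 11/38
  P(X=2) = 1/19 + 0 + 3/19 + 0 = 4/19
H(X) = -[(1/2)·log₂(1/2) + (11/38)·log₂(11/38) + (4/19)·log₂(4/19)]
  = 0.50000 + 0.51772 + 0.47325 = 1.4910 bits

H(Y|X) = H(X,Y) - H(X) = 2.9414 - 1.4910 = 1.4504 bits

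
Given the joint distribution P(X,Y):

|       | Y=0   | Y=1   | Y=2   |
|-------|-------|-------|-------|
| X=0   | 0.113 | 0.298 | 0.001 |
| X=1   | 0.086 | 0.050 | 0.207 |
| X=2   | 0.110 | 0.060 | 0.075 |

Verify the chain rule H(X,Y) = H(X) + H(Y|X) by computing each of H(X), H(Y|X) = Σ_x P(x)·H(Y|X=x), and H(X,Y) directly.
H(X) = 1.5537 bits, H(Y|X) = 1.1972 bits, H(X,Y) = 2.7509 bits

Marginal of X (row sums):
  P(X=0) = 0.113 + 0.298 + 0.001 = 0.412
  P(X=1) = 0.086 + 0.050 + 0.207 = 0.343
  P(X=2) = 0.110 + 0.060 + 0.075 = 0.245
H(X) = -[0.412·log₂(0.412) + 0.343·log₂(0.343) + 0.245·log₂(0.245)]
  = 0.52706 + 0.52950 + 0.49714 = 1.5537 bits

H(Y|X) = Σ_x P(x)·H(Y|X=x):
  X=0: P(X=0) = 0.412, P(Y|X=0) = (113/412, 149/206, 1/412) → H(Y|X=0) = 0.87098
  X=1: P(X=1) = 0.343, P(Y|X=1) = (86/343, 50/343, 207/343) → H(Y|X=1) = 1.34509
  X=2: P(X=2) = 0.245, P(Y|X=2) = (22/49, 12/49, 15/49) → H(Y|X=2) = 1.53858
H(Y|X) = 0.412·0.87098 + 0.343·1.34509 + 0.245·1.53858 = 1.1972 bits

H(X,Y) = -Σ_{x,y} P(x,y) log₂ P(x,y). Per-cell terms -P(x,y)·log₂P(x,y):
  X=0: 0.35545, 0.52049, 0.00997
  X=1: 0.30440, 0.21610, 0.47037
  X=2: 0.35029, 0.24353, 0.28027
Sum of the 9 terms: H(X,Y) = 2.7509 bits

Chain rule check:
  H(X) + H(Y|X) = 1.5537 + 1.1972 = 2.7509 bits
  H(X,Y) = 2.7509 bits
✓ Chain rule verified.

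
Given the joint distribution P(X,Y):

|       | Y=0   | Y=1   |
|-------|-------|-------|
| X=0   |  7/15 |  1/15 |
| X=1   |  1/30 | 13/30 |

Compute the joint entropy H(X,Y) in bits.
1.4599 bits

H(X,Y) = -Σ_{x,y} P(x,y) log₂ P(x,y). Per-cell terms -P(x,y)·log₂P(x,y):
  X=0: 0.51312, 0.26046
  X=1: 0.16356, 0.52280
Sum of the 4 terms: H(X,Y) = 1.4599 bits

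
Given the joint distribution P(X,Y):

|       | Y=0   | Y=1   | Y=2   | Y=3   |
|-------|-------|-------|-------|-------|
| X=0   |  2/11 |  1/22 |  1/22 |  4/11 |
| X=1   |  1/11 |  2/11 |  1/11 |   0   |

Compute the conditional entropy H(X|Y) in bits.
0.5397 bits

H(X|Y) = H(X,Y) - H(Y)

H(X,Y) = -Σ_{x,y} P(x,y) log₂ P(x,y). Per-cell terms -P(x,y)·log₂P(x,y):
  X=0: 0.44717, 0.20270, 0.20270, 0.53070
  X=1: 0.31449, 0.44717, 0.31449, 0.00000
  (cells with P = 0 contribute 0)
Sum of the 8 terms: H(X,Y) = 2.4594 bits

Marginal of Y (column sums):
  P(Y=0) = 2/11 + 1/11 = 3/11
  P(Y=1) = 1/22 + 2/11 = 5/22
  P(Y=2) = 1/22 + 1/11 = 3/22
  P(Y=3) = 4/11 + 0 = 4/11
H(Y) = -[(3/11)·log₂(3/11) + (5/22)·log₂(5/22) + (3/22)·log₂(3/22) + (4/11)·log₂(4/11)]
  = 0.51122 + 0.48580 + 0.39197 + 0.53070 = 1.9197 bits

H(X|Y) = H(X,Y) - H(Y) = 2.4594 - 1.9197 = 0.5397 bits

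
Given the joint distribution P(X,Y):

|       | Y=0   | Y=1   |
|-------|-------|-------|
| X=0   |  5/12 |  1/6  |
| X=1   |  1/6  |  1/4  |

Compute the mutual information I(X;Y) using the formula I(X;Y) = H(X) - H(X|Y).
0.0718 bits

I(X;Y) = H(X) - H(X|Y)

Marginal of X (row sums):
  P(X=0) = 5/12 + 1/6 = 7/12
  P(X=1) = 1/6 + 1/4 = 5/12
H(X) = -[(7/12)·log₂(7/12) + (5/12)·log₂(5/12)]
  = 0.453604 + 0.526264 = 0.97987 bits

Marginal of Y (column sums):
  P(Y=0) = 5/12 + 1/6 = 7/12
  P(Y=1) = 1/6 + 1/4 = 5/12
H(X|Y) = Σ_y P(y)·H(X|Y=y):
  Y=0: P(Y=0) = 7/12, P(X|Y=0) = (5/7, 2/7) → H(X|Y=0) = 0.863121
  Y=1: P(Y=1) = 5/12, P(X|Y=1) = (2/5, 3/5) → H(X|Y=1) = 0.970951
H(X|Y) = (7/12)·0.863121 + (5/12)·0.970951 = 0.90805 bits

I(X;Y) = H(X) - H(X|Y) = 0.97987 - 0.90805 = 0.0718 bits

Cross-check via I(X;Y) = H(X) + H(Y) - H(X,Y): computing H(Y) from the column sums and H(X,Y) from the 4 cells in the same way gives H(Y) = 0.97987 bits and H(X,Y) = 1.88792 bits, so
I(X;Y) = 0.97987 + 0.97987 - 1.88792 = 0.0718 bits ✓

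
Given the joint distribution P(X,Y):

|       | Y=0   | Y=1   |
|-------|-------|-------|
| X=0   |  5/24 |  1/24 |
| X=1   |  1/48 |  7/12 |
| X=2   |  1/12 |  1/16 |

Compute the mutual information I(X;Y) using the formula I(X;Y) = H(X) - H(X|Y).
0.4591 bits

I(X;Y) = H(X) - H(X|Y)

Marginal of X (row sums):
  P(X=0) = 5/24 + 1/24 = 1/4
  P(X=1) = 1/48 + 7/12 = 29/48
  P(X=2) = 1/12 + 1/16 = 7/48
H(X) = -[(1/4)·log₂(1/4) + (29/48)·log₂(29/48) + (7/48)·log₂(7/48)]
  = 0.50000 + 0.43922 + 0.40507 = 1.3443 bits

Marginal of Y (column sums):
  P(Y=0) = 5/24 + 1/48 + 1/12 = 5/16
  P(Y=1) = 1/24 + 7/12 + 1/16 = 11/16
H(X|Y) = Σ_y P(y)·H(X|Y=y):
  Y=0: P(Y=0) = 5/16, P(X|Y=0) = (2/3, 1/15, 4/15) → H(X|Y=0) = 1.15894
  Y=1: P(Y=1) = 11/16, P(X|Y=1) = (2/33, 28/33, 1/11) → H(X|Y=1) = 0.76073
H(X|Y) = (5/16)·1.15894 + (11/16)·0.76073 = 0.8852 bits

I(X;Y) = H(X) - H(X|Y) = 1.3443 - 0.8852 = 0.4591 bits

Cross-check via I(X;Y) = H(X) + H(Y) - H(X,Y): computing H(Y) from the column sums and H(X,Y) from the 6 cells in the same way gives H(Y) = 0.8960 bits and H(X,Y) = 1.7812 bits, so
I(X;Y) = 1.3443 + 0.8960 - 1.7812 = 0.4591 bits ✓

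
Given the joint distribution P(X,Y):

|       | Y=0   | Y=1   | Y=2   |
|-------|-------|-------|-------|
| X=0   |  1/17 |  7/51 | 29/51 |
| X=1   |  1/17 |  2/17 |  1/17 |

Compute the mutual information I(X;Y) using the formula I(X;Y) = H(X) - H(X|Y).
0.1340 bits

I(X;Y) = H(X) - H(X|Y)

Marginal of X (row sums):
  P(X=0) = 1/17 + 7/51 + 29/51 = 13/17
  P(X=1) = 1/17 + 2/17 + 1/17 = 4/17
H(X) = -[(13/17)·log₂(13/17) + (4/17)·log₂(4/17)]
  = 0.29596 + 0.49117 = 0.7871 bits

Marginal of Y (column sums):
  P(Y=0) = 1/17 + 1/17 = 2/17
  P(Y=1) = 7/51 + 2/17 = 13/51
  P(Y=2) = 29/51 + 1/17 = 32/51
H(X|Y) = Σ_y P(y)·H(X|Y=y):
  Y=0: P(Y=0) = 2/17, P(X|Y=0) = (1/2, 1/2) → H(X|Y=0) = 1.00000
  Y=1: P(Y=1) = 13/51, P(X|Y=1) = (7/13, 6/13) → H(X|Y=1) = 0.99573
  Y=2: P(Y=2) = 32/51, P(X|Y=2) = (29/32, 3/32) → H(X|Y=2) = 0.44886
H(X|Y) = (2/17)·1.00000 + (13/51)·0.99573 + (32/51)·0.44886 = 0.6531 bits

I(X;Y) = H(X) - H(X|Y) = 0.7871 - 0.6531 = 0.1340 bits

Cross-check via I(X;Y) = H(X) + H(Y) - H(X,Y): computing H(Y) from the column sums and H(X,Y) from the 6 cells in the same way gives H(Y) = 1.2878 bits and H(X,Y) = 1.9409 bits, so
I(X;Y) = 0.7871 + 1.2878 - 1.9409 = 0.1340 bits ✓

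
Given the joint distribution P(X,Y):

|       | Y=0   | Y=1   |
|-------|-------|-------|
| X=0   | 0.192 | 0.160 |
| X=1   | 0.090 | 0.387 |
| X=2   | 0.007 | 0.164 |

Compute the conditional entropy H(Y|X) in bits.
0.7253 bits

H(Y|X) = H(X,Y) - H(X)

H(X,Y) = -Σ_{x,y} P(x,y) log₂ P(x,y). Per-cell terms -P(x,y)·log₂P(x,y):
  X=0: 0.457118, 0.423017
  X=1: 0.312654, 0.530033
  X=2: 0.050109, 0.427750
Sum of the 6 terms: H(X,Y) = 2.20068 bits

Marginal of X (row sums):
  P(X=0) = 0.192 + 0.160 = 0.352
  P(X=1) = 0.090 + 0.387 = 0.477
  P(X=2) = 0.007 + 0.164 = 0.171
H(X) = -[0.352·log₂(0.352) + 0.477·log₂(0.477) + 0.171·log₂(0.171)]
  = 0.530236 + 0.509407 + 0.435696 = 1.47534 bits

H(Y|X) = H(X,Y) - H(X) = 2.20068 - 1.47534 = 0.7253 bits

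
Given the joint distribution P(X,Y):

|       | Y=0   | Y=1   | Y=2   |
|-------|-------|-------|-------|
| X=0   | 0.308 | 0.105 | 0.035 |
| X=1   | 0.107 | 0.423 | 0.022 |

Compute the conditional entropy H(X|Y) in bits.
0.7766 bits

H(X|Y) = H(X,Y) - H(Y)

H(X,Y) = -Σ_{x,y} P(x,y) log₂ P(x,y). Per-cell terms -P(x,y)·log₂P(x,y):
  X=0: 0.52329, 0.34141, 0.16928
  X=1: 0.34500, 0.52506, 0.12114
Sum of the 6 terms: H(X,Y) = 2.0252 bits

Marginal of Y (column sums):
  P(Y=0) = 0.308 + 0.107 = 0.415
  P(Y=1) = 0.105 + 0.423 = 0.528
  P(Y=2) = 0.035 + 0.022 = 0.057
H(Y) = -[0.415·log₂(0.415) + 0.528·log₂(0.528) + 0.057·log₂(0.057)]
  = 0.52656 + 0.48649 + 0.23557 = 1.2486 bits

H(X|Y) = H(X,Y) - H(Y) = 2.0252 - 1.2486 = 0.7766 bits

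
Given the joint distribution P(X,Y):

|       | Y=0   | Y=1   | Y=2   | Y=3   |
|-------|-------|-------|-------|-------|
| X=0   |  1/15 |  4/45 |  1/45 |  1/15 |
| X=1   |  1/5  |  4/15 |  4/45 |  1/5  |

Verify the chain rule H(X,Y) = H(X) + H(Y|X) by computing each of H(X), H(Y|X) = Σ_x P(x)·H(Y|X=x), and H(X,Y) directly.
H(X) = 0.8024 bits, H(Y|X) = 1.8987 bits, H(X,Y) = 2.7010 bits

Marginal of X (row sums):
  P(X=0) = 1/15 + 4/45 + 1/45 + 1/15 = 11/45
  P(X=1) = 1/5 + 4/15 + 4/45 + 1/5 = 34/45
H(X) = -[(11/45)·log₂(11/45) + (34/45)·log₂(34/45)]
  = 0.496814 + 0.305539 = 0.8024 bits

H(Y|X) = Σ_x P(x)·H(Y|X=x):
  X=0: P(X=0) = 11/45, P(Y|X=0) = (3/11, 4/11, 1/11, 3/11) → H(Y|X=0) = 1.867634
  X=1: P(X=1) = 34/45, P(Y|X=1) = (9/34, 6/17, 2/17, 9/34) → H(Y|X=1) = 1.908692
H(Y|X) = (11/45)·1.867634 + (34/45)·1.908692 = 1.8987 bits

H(X,Y) = -Σ_{x,y} P(x,y) log₂ P(x,y). Per-cell terms -P(x,y)·log₂P(x,y):
  X=0: 0.260459, 0.310387, 0.122041, 0.260459
  X=1: 0.464386, 0.508504, 0.310387, 0.464386
Sum of the 8 terms: H(X,Y) = 2.7010 bits

Chain rule check:
  H(X) + H(Y|X) = 0.8024 + 1.8987 = 2.7011 bits
  H(X,Y) = 2.7010 bits
✓ Chain rule verified (Δ = 0.0001 is 4-dp rounding noise: each of the three values was rounded independently).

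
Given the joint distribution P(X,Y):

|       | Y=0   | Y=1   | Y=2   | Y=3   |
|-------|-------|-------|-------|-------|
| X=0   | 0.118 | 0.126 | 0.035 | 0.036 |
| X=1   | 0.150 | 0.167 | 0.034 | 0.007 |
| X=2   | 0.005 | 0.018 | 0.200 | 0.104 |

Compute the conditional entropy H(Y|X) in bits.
1.5037 bits

H(Y|X) = H(X,Y) - H(X)

H(X,Y) = -Σ_{x,y} P(x,y) log₂ P(x,y). Per-cell terms -P(x,y)·log₂P(x,y):
  X=0: 0.363811, 0.376552, 0.169278, 0.172651
  X=1: 0.410545, 0.431207, 0.165863, 0.050109
  X=2: 0.038219, 0.104325, 0.464386, 0.339596
Sum of the 12 terms: H(X,Y) = 3.08654 bits

Marginal of X (row sums):
  P(X=0) = 0.118 + 0.126 + 0.035 + 0.036 = 0.315
  P(X=1) = 0.150 + 0.167 + 0.034 + 0.007 = 0.358
  P(X=2) = 0.005 + 0.018 + 0.200 + 0.104 = 0.327
H(X) = -[0.315·log₂(0.315) + 0.358·log₂(0.358) + 0.327·log₂(0.327)]
  = 0.524972 + 0.530545 + 0.527332 = 1.58285 bits

H(Y|X) = H(X,Y) - H(X) = 3.08654 - 1.58285 = 1.5037 bits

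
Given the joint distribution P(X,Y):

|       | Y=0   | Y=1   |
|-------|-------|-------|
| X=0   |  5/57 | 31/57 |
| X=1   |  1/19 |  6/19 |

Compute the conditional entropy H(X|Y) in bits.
0.9494 bits

H(X|Y) = H(X,Y) - H(Y)

H(X,Y) = -Σ_{x,y} P(x,y) log₂ P(x,y). Per-cell terms -P(x,y)·log₂P(x,y):
  X=0: 0.3080, 0.4779
  X=1: 0.2236, 0.5251
Sum of the 4 terms: H(X,Y) = 1.5346 bits

Marginal of Y (column sums):
  P(Y=0) = 5/57 + 1/19 = 8/57
  P(Y=1) = 31/57 + 6/19 = 49/57
H(Y) = -[(8/57)·log₂(8/57) + (49/57)·log₂(49/57)]
  = 0.3976 + 0.1876 = 0.5852 bits

H(X|Y) = H(X,Y) - H(Y) = 1.5346 - 0.5852 = 0.9494 bits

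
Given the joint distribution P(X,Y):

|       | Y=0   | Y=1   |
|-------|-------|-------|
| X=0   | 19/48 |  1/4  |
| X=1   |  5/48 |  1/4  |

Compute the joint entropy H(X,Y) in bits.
1.8691 bits

H(X,Y) = -Σ_{x,y} P(x,y) log₂ P(x,y). Per-cell terms -P(x,y)·log₂P(x,y):
  X=0: 0.5292, 0.5000
  X=1: 0.3399, 0.5000
Sum of the 4 terms: H(X,Y) = 1.8691 bits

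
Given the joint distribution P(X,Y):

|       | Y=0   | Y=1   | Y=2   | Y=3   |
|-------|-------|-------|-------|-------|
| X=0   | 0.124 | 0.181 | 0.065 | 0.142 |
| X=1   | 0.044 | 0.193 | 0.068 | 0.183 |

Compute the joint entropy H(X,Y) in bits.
2.8444 bits

H(X,Y) = -Σ_{x,y} P(x,y) log₂ P(x,y). Per-cell terms -P(x,y)·log₂P(x,y):
  X=0: 0.3734, 0.4463, 0.2563, 0.3999
  X=1: 0.1983, 0.4581, 0.2637, 0.4484
Sum of the 8 terms: H(X,Y) = 2.8444 bits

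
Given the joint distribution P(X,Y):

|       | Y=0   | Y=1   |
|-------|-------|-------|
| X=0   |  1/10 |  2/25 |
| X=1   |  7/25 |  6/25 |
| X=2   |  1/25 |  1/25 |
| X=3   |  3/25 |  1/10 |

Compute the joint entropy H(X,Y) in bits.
2.7028 bits

H(X,Y) = -Σ_{x,y} P(x,y) log₂ P(x,y). Per-cell terms -P(x,y)·log₂P(x,y):
  X=0: 0.33219, 0.29151
  X=1: 0.51422, 0.49413
  X=2: 0.18575, 0.18575
  X=3: 0.36707, 0.33219
Sum of the 8 terms: H(X,Y) = 2.7028 bits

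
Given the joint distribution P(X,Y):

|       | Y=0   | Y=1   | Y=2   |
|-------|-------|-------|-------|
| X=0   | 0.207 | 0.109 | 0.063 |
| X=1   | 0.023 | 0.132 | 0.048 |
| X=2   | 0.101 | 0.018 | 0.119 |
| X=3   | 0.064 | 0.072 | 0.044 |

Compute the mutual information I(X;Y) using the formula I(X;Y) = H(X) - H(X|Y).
0.1843 bits

I(X;Y) = H(X) - H(X|Y)

Marginal of X (row sums):
  P(X=0) = 0.207 + 0.109 + 0.063 = 0.379
  P(X=1) = 0.023 + 0.132 + 0.048 = 0.203
  P(X=2) = 0.101 + 0.018 + 0.119 = 0.238
  P(X=3) = 0.064 + 0.072 + 0.044 = 0.180
H(X) = -[0.379·log₂(0.379) + 0.203·log₂(0.203) + 0.238·log₂(0.238) + 0.180·log₂(0.180)]
  = 0.5305 + 0.4670 + 0.4929 + 0.4453 = 1.9357 bits

Marginal of Y (column sums):
  P(Y=0) = 0.207 + 0.023 + 0.101 + 0.064 = 0.395
  P(Y=1) = 0.109 + 0.132 + 0.018 + 0.072 = 0.331
  P(Y=2) = 0.063 + 0.048 + 0.119 + 0.044 = 0.274
H(X|Y) = Σ_y P(y)·H(X|Y=y):
  Y=0: P(Y=0) = 0.395, P(X|Y=0) = (207/395, 23/395, 101/395, 64/395) → H(X|Y=0) = 1.6559
  Y=1: P(Y=1) = 0.331, P(X|Y=1) = (109/331, 132/331, 18/331, 72/331) → H(X|Y=1) = 1.7638
  Y=2: P(Y=2) = 0.274, P(X|Y=2) = (63/274, 24/137, 119/274, 22/137) → H(X|Y=2) = 1.8741
H(X|Y) = 0.395·1.6559 + 0.331·1.7638 + 0.274·1.8741 = 1.7514 bits

I(X;Y) = H(X) - H(X|Y) = 1.9357 - 1.7514 = 0.1843 bits

Cross-check via I(X;Y) = H(X) + H(Y) - H(X,Y): computing H(Y) from the column sums and H(X,Y) from the 12 cells in the same way gives H(Y) = 1.5691 bits and H(X,Y) = 3.3205 bits, so
I(X;Y) = 1.9357 + 1.5691 - 3.3205 = 0.1843 bits ✓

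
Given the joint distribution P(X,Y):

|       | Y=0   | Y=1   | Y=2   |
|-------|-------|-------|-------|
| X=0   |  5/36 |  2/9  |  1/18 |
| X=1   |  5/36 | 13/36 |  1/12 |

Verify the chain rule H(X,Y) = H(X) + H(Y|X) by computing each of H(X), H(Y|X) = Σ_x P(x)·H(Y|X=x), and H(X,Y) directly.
H(X) = 0.9799 bits, H(Y|X) = 1.3545 bits, H(X,Y) = 2.3344 bits

Marginal of X (row sums):
  P(X=0) = 5/36 + 2/9 + 1/18 = 5/12
  P(X=1) = 5/36 + 13/36 + 1/12 = 7/12
H(X) = -[(5/12)·log₂(5/12) + (7/12)·log₂(7/12)]
  = 0.5263 + 0.4536 = 0.9799 bits

H(Y|X) = Σ_x P(x)·H(Y|X=x):
  X=0: P(X=0) = 5/12, P(Y|X=0) = (1/3, 8/15, 2/15) → H(Y|X=0) = 1.3996
  X=1: P(X=1) = 7/12, P(Y|X=1) = (5/21, 13/21, 1/7) → H(Y|X=1) = 1.3223
H(Y|X) = (5/12)·1.3996 + (7/12)·1.3223 = 1.3545 bits

H(X,Y) = -Σ_{x,y} P(x,y) log₂ P(x,y). Per-cell terms -P(x,y)·log₂P(x,y):
  X=0: 0.3956, 0.4822, 0.2317
  X=1: 0.3956, 0.5306, 0.2987
Sum of the 6 terms: H(X,Y) = 2.3344 bits

Chain rule check:
  H(X) + H(Y|X) = 0.9799 + 1.3545 = 2.3344 bits
  H(X,Y) = 2.3344 bits
✓ Chain rule verified.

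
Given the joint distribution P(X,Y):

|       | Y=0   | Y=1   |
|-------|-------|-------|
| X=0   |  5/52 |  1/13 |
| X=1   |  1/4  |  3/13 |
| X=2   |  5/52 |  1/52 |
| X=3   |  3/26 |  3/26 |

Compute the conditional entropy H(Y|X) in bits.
0.9575 bits

H(Y|X) = H(X,Y) - H(X)

H(X,Y) = -Σ_{x,y} P(x,y) log₂ P(x,y). Per-cell terms -P(x,y)·log₂P(x,y):
  X=0: 0.32486, 0.28465
  X=1: 0.50000, 0.48819
  X=2: 0.32486, 0.10962
  X=3: 0.35948, 0.35948
Sum of the 8 terms: H(X,Y) = 2.7511 bits

Marginal of X (row sums):
  P(X=0) = 5/52 + 1/13 = 9/52
  P(X=1) = 1/4 + 3/13 = 25/52
  P(X=2) = 5/52 + 1/52 = 3/26
  P(X=3) = 3/26 + 3/26 = 3/13
H(X) = -[(9/52)·log₂(9/52) + (25/52)·log₂(25/52) + (3/26)·log₂(3/26) + (3/13)·log₂(3/13)]
  = 0.43797 + 0.50797 + 0.35948 + 0.48819 = 1.7936 bits

H(Y|X) = H(X,Y) - H(X) = 2.7511 - 1.7936 = 0.9575 bits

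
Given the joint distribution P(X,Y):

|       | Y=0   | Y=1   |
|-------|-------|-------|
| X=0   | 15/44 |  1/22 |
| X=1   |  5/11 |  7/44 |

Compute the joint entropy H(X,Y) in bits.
1.6709 bits

H(X,Y) = -Σ_{x,y} P(x,y) log₂ P(x,y). Per-cell terms -P(x,y)·log₂P(x,y):
  X=0: 0.5293, 0.2027
  X=1: 0.5170, 0.4219
Sum of the 4 terms: H(X,Y) = 1.6709 bits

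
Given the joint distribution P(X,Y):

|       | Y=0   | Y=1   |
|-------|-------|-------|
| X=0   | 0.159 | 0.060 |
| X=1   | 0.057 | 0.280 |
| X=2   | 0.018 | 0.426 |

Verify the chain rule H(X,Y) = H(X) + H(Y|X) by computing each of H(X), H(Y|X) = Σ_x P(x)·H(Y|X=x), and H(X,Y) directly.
H(X) = 1.5287 bits, H(Y|X) = 0.5152 bits, H(X,Y) = 2.0439 bits

Marginal of X (row sums):
  P(X=0) = 0.159 + 0.060 = 0.219
  P(X=1) = 0.057 + 0.280 = 0.337
  P(X=2) = 0.018 + 0.426 = 0.444
H(X) = -[0.219·log₂(0.219) + 0.337·log₂(0.337) + 0.444·log₂(0.444)]
  = 0.47983 + 0.52881 + 0.52009 = 1.5287 bits

H(Y|X) = Σ_x P(x)·H(Y|X=x):
  X=0: P(X=0) = 0.219, P(Y|X=0) = (53/73, 20/73) → H(Y|X=0) = 0.84711
  X=1: P(X=1) = 0.337, P(Y|X=1) = (57/337, 280/337) → H(Y|X=1) = 0.65573
  X=2: P(X=2) = 0.444, P(Y|X=2) = (3/74, 71/74) → H(Y|X=2) = 0.24477
H(Y|X) = 0.219·0.84711 + 0.337·0.65573 + 0.444·0.24477 = 0.5152 bits

H(X,Y) = -Σ_{x,y} P(x,y) log₂ P(x,y). Per-cell terms -P(x,y)·log₂P(x,y):
  X=0: 0.42181, 0.24353
  X=1: 0.23557, 0.51422
  X=2: 0.10433, 0.52444
Sum of the 6 terms: H(X,Y) = 2.0439 bits

Chain rule check:
  H(X) + H(Y|X) = 1.5287 + 0.5152 = 2.0439 bits
  H(X,Y) = 2.0439 bits
✓ Chain rule verified.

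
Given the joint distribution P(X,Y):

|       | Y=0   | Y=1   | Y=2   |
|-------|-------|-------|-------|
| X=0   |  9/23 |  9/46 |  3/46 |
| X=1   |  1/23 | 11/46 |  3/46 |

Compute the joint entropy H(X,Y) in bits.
2.1942 bits

H(X,Y) = -Σ_{x,y} P(x,y) log₂ P(x,y). Per-cell terms -P(x,y)·log₂P(x,y):
  X=0: 0.52968, 0.46049, 0.25687
  X=1: 0.19668, 0.49360, 0.25687
Sum of the 6 terms: H(X,Y) = 2.1942 bits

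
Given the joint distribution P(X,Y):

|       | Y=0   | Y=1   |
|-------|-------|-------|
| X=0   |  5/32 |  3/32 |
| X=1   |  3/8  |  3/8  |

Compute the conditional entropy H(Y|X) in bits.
0.9886 bits

H(Y|X) = H(X,Y) - H(X)

H(X,Y) = -Σ_{x,y} P(x,y) log₂ P(x,y). Per-cell terms -P(x,y)·log₂P(x,y):
  X=0: 0.41845, 0.32016
  X=1: 0.53064, 0.53064
Sum of the 4 terms: H(X,Y) = 1.7999 bits

Marginal of X (row sums):
  P(X=0) = 5/32 + 3/32 = 1/4
  P(X=1) = 3/8 + 3/8 = 3/4
H(X) = -[(1/4)·log₂(1/4) + (3/4)·log₂(3/4)]
  = 0.50000 + 0.31128 = 0.8113 bits

H(Y|X) = H(X,Y) - H(X) = 1.7999 - 0.8113 = 0.9886 bits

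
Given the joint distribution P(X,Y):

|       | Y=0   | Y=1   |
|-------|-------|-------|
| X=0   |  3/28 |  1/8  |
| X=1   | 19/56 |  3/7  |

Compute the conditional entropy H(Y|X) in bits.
0.9915 bits

H(Y|X) = H(X,Y) - H(X)

H(X,Y) = -Σ_{x,y} P(x,y) log₂ P(x,y). Per-cell terms -P(x,y)·log₂P(x,y):
  X=0: 0.34526, 0.37500
  X=1: 0.52909, 0.52388
Sum of the 4 terms: H(X,Y) = 1.7732 bits

Marginal of X (row sums):
  P(X=0) = 3/28 + 1/8 = 13/56
  P(X=1) = 19/56 + 3/7 = 43/56
H(X) = -[(13/56)·log₂(13/56) + (43/56)·log₂(43/56)]
  = 0.48911 + 0.29262 = 0.7817 bits

H(Y|X) = H(X,Y) - H(X) = 1.7732 - 0.7817 = 0.9915 bits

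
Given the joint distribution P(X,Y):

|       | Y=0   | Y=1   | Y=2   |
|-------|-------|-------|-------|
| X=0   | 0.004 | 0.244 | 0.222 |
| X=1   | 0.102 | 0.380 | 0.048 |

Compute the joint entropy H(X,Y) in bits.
2.0871 bits

H(X,Y) = -Σ_{x,y} P(x,y) log₂ P(x,y). Per-cell terms -P(x,y)·log₂P(x,y):
  X=0: 0.03186, 0.49655, 0.48204
  X=1: 0.33592, 0.53045, 0.21028
Sum of the 6 terms: H(X,Y) = 2.0871 bits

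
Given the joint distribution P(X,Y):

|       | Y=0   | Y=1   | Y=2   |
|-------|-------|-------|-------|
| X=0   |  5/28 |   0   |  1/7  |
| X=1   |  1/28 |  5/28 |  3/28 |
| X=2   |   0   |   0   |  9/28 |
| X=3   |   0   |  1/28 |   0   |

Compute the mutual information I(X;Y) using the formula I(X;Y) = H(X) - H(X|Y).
0.6608 bits

I(X;Y) = H(X) - H(X|Y)

Marginal of X (row sums):
  P(X=0) = 5/28 + 0 + 1/7 = 9/28
  P(X=1) = 1/28 + 5/28 + 3/28 = 9/28
  P(X=2) = 0 + 0 + 9/28 = 9/28
  P(X=3) = 0 + 1/28 + 0 = 1/28
H(X) = -[(9/28)·log₂(9/28) + (9/28)·log₂(9/28) + (9/28)·log₂(9/28) + (1/28)·log₂(1/28)]
  = 0.526317 + 0.526317 + 0.526317 + 0.171691 = 1.75064 bits

Marginal of Y (column sums):
  P(Y=0) = 5/28 + 1/28 + 0 + 0 = 3/14
  P(Y=1) = 0 + 5/28 + 0 + 1/28 = 3/14
  P(Y=2) = 1/7 + 3/28 + 9/28 + 0 = 4/7
H(X|Y) = Σ_y P(y)·H(X|Y=y):
  Y=0: P(Y=0) = 3/14, P(X|Y=0) = (5/6, 1/6, 0, 0) → H(X|Y=0) = 0.650022
  Y=1: P(Y=1) = 3/14, P(X|Y=1) = (0, 5/6, 0, 1/6) → H(X|Y=1) = 0.650022
  Y=2: P(Y=2) = 4/7, P(X|Y=2) = (1/4, 3/16, 9/16, 0) → H(X|Y=2) = 1.419737
H(X|Y) = (3/14)·0.650022 + (3/14)·0.650022 + (4/7)·1.419737 = 1.08986 bits

I(X;Y) = H(X) - H(X|Y) = 1.75064 - 1.08986 = 0.6608 bits

Cross-check via I(X;Y) = H(X) + H(Y) - H(X,Y): computing H(Y) from the column sums and H(X,Y) from the 12 cells in the same way gives H(Y) = 1.41380 bits and H(X,Y) = 2.50366 bits, so
I(X;Y) = 1.75064 + 1.41380 - 2.50366 = 0.6608 bits ✓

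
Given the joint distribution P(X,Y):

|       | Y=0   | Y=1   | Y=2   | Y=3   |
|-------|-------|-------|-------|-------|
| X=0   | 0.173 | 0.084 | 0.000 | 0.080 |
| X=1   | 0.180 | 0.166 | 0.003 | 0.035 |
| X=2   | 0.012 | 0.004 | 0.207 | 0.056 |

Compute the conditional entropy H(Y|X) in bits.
1.3382 bits

H(Y|X) = H(X,Y) - H(X)

H(X,Y) = -Σ_{x,y} P(x,y) log₂ P(x,y). Per-cell terms -P(x,y)·log₂P(x,y):
  X=0: 0.43789, 0.30017, 0.00000, 0.29151
  X=1: 0.44531, 0.43006, 0.02514, 0.16928
  X=2: 0.07657, 0.03186, 0.47037, 0.23287
  (cells with P = 0 contribute 0)
Sum of the 12 terms: H(X,Y) = 2.91103 bits

Marginal of X (row sums):
  P(X=0) = 0.173 + 0.084 + 0.000 + 0.080 = 0.337
  P(X=1) = 0.180 + 0.166 + 0.003 + 0.035 = 0.384
  P(X=2) = 0.012 + 0.004 + 0.207 + 0.056 = 0.279
H(X) = -[0.337·log₂(0.337) + 0.384·log₂(0.384) + 0.279·log₂(0.279)]
  = 0.52881 + 0.53024 + 0.51382 = 1.57287 bits

H(Y|X) = H(X,Y) - H(X) = 2.91103 - 1.57287 = 1.3382 bits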